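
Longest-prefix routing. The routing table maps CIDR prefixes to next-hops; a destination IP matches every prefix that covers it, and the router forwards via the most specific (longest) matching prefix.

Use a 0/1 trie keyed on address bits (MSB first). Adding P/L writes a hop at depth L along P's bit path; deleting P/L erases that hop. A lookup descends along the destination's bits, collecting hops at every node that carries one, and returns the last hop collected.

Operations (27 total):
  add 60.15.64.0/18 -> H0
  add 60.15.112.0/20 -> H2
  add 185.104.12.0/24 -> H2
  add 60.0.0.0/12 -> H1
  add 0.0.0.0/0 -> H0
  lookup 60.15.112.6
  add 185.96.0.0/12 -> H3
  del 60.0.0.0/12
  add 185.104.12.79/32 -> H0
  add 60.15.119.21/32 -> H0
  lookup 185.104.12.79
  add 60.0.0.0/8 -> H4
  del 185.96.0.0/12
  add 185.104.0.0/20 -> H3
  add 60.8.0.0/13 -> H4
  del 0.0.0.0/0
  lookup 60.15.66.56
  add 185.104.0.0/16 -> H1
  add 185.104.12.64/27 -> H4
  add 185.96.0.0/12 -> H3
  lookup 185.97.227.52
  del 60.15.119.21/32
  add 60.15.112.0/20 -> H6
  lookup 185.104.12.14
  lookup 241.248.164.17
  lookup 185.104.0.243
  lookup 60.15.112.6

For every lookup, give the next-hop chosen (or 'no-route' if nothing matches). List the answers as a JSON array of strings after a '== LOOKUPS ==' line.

Process each operation:
  add 60.15.64.0/18 -> H0 at depth 18
  add 60.15.112.0/20 -> H2 at depth 20
  add 185.104.12.0/24 -> H2 at depth 24
  add 60.0.0.0/12 -> H1 at depth 12
  add 0.0.0.0/0 -> H0 at depth 0
  Q 60.15.112.6: descend 00111100000011110111 ; hops seen [H0,H1,H0,H2] ; pick H2
  add 185.96.0.0/12 -> H3 at depth 12
  del 60.0.0.0/12 (clear depth 12)
  add 185.104.12.79/32 -> H0 at depth 32
  add 60.15.119.21/32 -> H0 at depth 32
  Q 185.104.12.79: descend 10111001011010000000110001001111 ; hops seen [H0,H3,H2,H0] ; pick H0
  add 60.0.0.0/8 -> H4 at depth 8
  del 185.96.0.0/12 (clear depth 12)
  add 185.104.0.0/20 -> H3 at depth 20
  add 60.8.0.0/13 -> H4 at depth 13
  del 0.0.0.0/0 (clear depth 0)
  Q 60.15.66.56: descend 001111000000111101 ; hops seen [H4,H4,H0] ; pick H0
  add 185.104.0.0/16 -> H1 at depth 16
  add 185.104.12.64/27 -> H4 at depth 27
  add 185.96.0.0/12 -> H3 at depth 12
  Q 185.97.227.52: descend 101110010110 ; hops seen [H3] ; pick H3
  del 60.15.119.21/32 (clear depth 32)
  add 60.15.112.0/20 -> H6 at depth 20
  Q 185.104.12.14: descend 1011100101101000000011000 ; hops seen [H3,H1,H3,H2] ; pick H2
  Q 241.248.164.17: descend 1 ; hops seen [∅] ; pick no-route
  Q 185.104.0.243: descend 10111001011010000000 ; hops seen [H3,H1,H3] ; pick H3
  Q 60.15.112.6: descend 001111000000111101110 ; hops seen [H4,H4,H0,H6] ; pick H6

== LOOKUPS ==
["H2","H0","H0","H3","H2","no-route","H3","H6"]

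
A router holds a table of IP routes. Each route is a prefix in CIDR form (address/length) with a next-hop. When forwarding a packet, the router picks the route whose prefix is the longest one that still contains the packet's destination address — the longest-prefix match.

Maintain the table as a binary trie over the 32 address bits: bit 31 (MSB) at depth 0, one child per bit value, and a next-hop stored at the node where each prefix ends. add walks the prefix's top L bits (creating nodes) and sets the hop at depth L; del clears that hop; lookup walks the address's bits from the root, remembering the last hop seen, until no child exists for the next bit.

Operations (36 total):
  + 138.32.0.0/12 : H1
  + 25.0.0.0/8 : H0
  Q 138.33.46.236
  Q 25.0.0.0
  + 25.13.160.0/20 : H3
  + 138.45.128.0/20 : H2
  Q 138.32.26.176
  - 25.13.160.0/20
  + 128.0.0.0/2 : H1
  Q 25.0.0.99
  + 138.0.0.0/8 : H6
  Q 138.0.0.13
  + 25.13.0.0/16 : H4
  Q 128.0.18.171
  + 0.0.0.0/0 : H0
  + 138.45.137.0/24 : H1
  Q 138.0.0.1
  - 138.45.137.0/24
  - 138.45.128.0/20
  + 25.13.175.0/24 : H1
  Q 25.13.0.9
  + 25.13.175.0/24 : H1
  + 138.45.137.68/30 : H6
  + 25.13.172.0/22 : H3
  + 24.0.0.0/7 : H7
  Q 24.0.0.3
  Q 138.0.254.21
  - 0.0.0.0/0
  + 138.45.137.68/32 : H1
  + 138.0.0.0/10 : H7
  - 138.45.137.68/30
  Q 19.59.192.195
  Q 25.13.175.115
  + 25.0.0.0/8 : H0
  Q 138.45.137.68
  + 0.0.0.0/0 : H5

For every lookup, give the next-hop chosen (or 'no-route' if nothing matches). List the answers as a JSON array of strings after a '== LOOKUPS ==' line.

Trace:
  add 138.32.0.0/12 -> H1 at depth 12
  add 25.0.0.0/8 -> H0 at depth 8
  Q 138.33.46.236: descend 100010100010 ; hops seen [H1] ; pick H1
  Q 25.0.0.0: descend 00011001 ; hops seen [H0] ; pick H0
  add 25.13.160.0/20 -> H3 at depth 20
  add 138.45.128.0/20 -> H2 at depth 20
  Q 138.32.26.176: descend 100010100010 ; hops seen [H1] ; pick H1
  - 25.13.160.0/20 clear@20
  add 128.0.0.0/2 -> H1 at depth 2
  Q 25.0.0.99: descend 000110010000 ; hops seen [H0] ; pick H0
  add 138.0.0.0/8 -> H6 at depth 8
  Q 138.0.0.13: descend 1000101000 ; hops seen [H1,H6] ; pick H6
  add 25.13.0.0/16 -> H4 at depth 16
  Q 128.0.18.171: descend 1000 ; hops seen [H1] ; pick H1
  add 0.0.0.0/0 -> H0 at depth 0
  add 138.45.137.0/24 -> H1 at depth 24
  Q 138.0.0.1: descend 1000101000 ; hops seen [H0,H1,H6] ; pick H6
  - 138.45.137.0/24 clear@24
  - 138.45.128.0/20 clear@20
  add 25.13.175.0/24 -> H1 at depth 24
  Q 25.13.0.9: descend 0001100100001101 ; hops seen [H0,H0,H4] ; pick H4
  add 25.13.175.0/24 -> H1 at depth 24
  add 138.45.137.68/30 -> H6 at depth 30
  add 25.13.172.0/22 -> H3 at depth 22
  add 24.0.0.0/7 -> H7 at depth 7
  Q 24.0.0.3: descend 0001100 ; hops seen [H0,H7] ; pick H7
  Q 138.0.254.21: descend 1000101000 ; hops seen [H0,H1,H6] ; pick H6
  - 0.0.0.0/0 clear@0
  add 138.45.137.68/32 -> H1 at depth 32
  add 138.0.0.0/10 -> H7 at depth 10
  - 138.45.137.68/30 clear@30
  Q 19.59.192.195: descend 0001 ; hops seen [∅] ; pick no-route
  Q 25.13.175.115: descend 000110010000110110101111 ; hops seen [H7,H0,H4,H3,H1] ; pick H1
  add 25.0.0.0/8 -> H0 at depth 8
  Q 138.45.137.68: descend 10001010001011011000100101000100 ; hops seen [H1,H6,H7,H1,H1] ; pick H1
  add 0.0.0.0/0 -> H5 at depth 0

== LOOKUPS ==
["H1","H0","H1","H0","H6","H1","H6","H4","H7","H6","no-route","H1","H1"]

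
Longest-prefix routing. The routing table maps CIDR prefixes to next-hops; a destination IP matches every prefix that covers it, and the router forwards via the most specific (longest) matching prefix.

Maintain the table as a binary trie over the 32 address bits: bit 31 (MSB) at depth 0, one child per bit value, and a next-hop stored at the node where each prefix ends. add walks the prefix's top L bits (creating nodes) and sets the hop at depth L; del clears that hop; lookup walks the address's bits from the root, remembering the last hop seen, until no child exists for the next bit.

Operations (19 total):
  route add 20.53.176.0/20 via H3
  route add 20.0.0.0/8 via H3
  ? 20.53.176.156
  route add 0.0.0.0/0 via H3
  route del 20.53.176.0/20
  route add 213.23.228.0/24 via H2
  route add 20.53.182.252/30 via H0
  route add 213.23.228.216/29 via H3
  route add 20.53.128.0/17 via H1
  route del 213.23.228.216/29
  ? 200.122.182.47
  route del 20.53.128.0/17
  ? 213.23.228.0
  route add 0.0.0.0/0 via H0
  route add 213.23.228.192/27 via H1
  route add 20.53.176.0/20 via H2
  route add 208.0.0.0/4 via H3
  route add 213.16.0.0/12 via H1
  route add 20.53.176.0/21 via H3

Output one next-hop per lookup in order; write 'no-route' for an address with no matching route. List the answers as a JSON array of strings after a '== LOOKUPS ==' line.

Apply in order:
  + 20.53.176.0/20 (H3) depth=20
  + 20.0.0.0/8 (H3) depth=8
  Q 20.53.176.156: descend 00010100001101011011 ; hops seen [H3,H3] ; pick H3
  + 0.0.0.0/0 (H3) depth=0
  del 20.53.176.0/20 (clear depth 20)
  + 213.23.228.0/24 (H2) depth=24
  + 20.53.182.252/30 (H0) depth=30
  + 213.23.228.216/29 (H3) depth=29
  + 20.53.128.0/17 (H1) depth=17
  del 213.23.228.216/29 (clear depth 29)
  Q 200.122.182.47: descend 110 ; hops seen [H3] ; pick H3
  del 20.53.128.0/17 (clear depth 17)
  Q 213.23.228.0: descend 110101010001011111100100 ; hops seen [H3,H2] ; pick H2
  + 0.0.0.0/0 (H0) depth=0
  + 213.23.228.192/27 (H1) depth=27
  + 20.53.176.0/20 (H2) depth=20
  + 208.0.0.0/4 (H3) depth=4
  + 213.16.0.0/12 (H1) depth=12
  + 20.53.176.0/21 (H3) depth=21

== LOOKUPS ==
["H3","H3","H2"]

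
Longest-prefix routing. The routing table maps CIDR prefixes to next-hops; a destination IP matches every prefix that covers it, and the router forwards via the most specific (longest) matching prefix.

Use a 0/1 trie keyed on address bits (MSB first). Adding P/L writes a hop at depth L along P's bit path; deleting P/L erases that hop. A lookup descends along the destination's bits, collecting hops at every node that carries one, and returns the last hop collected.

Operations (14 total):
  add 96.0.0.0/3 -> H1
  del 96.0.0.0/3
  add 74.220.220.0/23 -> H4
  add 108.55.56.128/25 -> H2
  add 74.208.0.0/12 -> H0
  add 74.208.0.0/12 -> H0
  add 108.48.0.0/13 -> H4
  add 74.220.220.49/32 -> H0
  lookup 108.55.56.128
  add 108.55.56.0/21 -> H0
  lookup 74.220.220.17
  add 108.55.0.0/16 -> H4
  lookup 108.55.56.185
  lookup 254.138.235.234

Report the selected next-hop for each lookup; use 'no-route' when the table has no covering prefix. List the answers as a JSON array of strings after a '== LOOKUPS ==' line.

Process each operation:
  + 96.0.0.0/3 (H1) depth=3
  - 96.0.0.0/3 clear@3
  + 74.220.220.0/23 (H4) depth=23
  + 108.55.56.128/25 (H2) depth=25
  + 74.208.0.0/12 (H0) depth=12
  + 74.208.0.0/12 (H0) depth=12
  + 108.48.0.0/13 (H4) depth=13
  + 74.220.220.49/32 (H0) depth=32
  lookup 108.55.56.128: bits 0110110000110111001110001 walk d0:-→d1:-→d2:-→d3:-→d4:-→d5:-→d6:-→d7:-→d8:-→d9:-→d10:-→d11:-→d12:-→d13:H4→d14:-→d15:-→d16:-→d17:-→d18:-→d19:-→d20:-→d21:-→d22:-→d23:-→d24:-→d25:H2 -> H2
  + 108.55.56.0/21 (H0) depth=21
  lookup 74.220.220.17: bits 01001010110111001101110000 walk d0:-→d1:-→d2:-→d3:-→d4:-→d5:-→d6:-→d7:-→d8:-→d9:-→d10:-→d11:-→d12:H0→d13:-→d14:-→d15:-→d16:-→d17:-→d18:-→d19:-→d20:-→d21:-→d22:-→d23:H4→d24:-→d25:-→d26:- -> H4
  + 108.55.0.0/16 (H4) depth=16
  lookup 108.55.56.185: bits 0110110000110111001110001 walk d0:-→d1:-→d2:-→d3:-→d4:-→d5:-→d6:-→d7:-→d8:-→d9:-→d10:-→d11:-→d12:-→d13:H4→d14:-→d15:-→d16:H4→d17:-→d18:-→d19:-→d20:-→d21:H0→d22:-→d23:-→d24:-→d25:H2 -> H2
  lookup 254.138.235.234: bits ε walk d0:- -> no-route

== LOOKUPS ==
["H2","H4","H2","no-route"]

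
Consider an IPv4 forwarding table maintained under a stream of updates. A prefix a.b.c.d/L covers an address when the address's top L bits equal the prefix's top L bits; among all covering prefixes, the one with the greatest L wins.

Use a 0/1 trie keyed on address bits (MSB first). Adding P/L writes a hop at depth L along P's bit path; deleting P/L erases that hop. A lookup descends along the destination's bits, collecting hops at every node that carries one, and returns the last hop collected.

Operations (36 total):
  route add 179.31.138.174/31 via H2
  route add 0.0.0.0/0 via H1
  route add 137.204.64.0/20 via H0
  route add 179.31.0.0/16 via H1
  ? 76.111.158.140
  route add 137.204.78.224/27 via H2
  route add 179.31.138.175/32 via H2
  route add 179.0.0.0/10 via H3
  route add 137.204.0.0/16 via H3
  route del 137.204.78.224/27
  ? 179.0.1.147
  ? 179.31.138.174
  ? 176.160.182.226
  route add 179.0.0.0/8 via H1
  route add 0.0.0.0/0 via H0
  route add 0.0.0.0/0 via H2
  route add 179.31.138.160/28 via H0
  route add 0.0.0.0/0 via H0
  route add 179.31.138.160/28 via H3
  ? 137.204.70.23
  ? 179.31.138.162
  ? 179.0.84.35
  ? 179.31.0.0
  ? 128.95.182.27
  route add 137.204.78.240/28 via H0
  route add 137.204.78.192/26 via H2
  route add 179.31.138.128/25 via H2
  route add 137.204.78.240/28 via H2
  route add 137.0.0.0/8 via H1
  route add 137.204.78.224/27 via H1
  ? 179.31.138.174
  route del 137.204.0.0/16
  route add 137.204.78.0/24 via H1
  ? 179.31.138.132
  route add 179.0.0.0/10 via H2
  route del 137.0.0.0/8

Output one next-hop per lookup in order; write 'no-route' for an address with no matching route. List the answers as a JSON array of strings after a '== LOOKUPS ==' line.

Apply in order:
  + 179.31.138.174/31 (H2) depth=31
  + 0.0.0.0/0 (H1) depth=0
  + 137.204.64.0/20 (H0) depth=20
  + 179.31.0.0/16 (H1) depth=16
  lookup 76.111.158.140: bits ε walk d0:H1 -> H1
  + 137.204.78.224/27 (H2) depth=27
  + 179.31.138.175/32 (H2) depth=32
  + 179.0.0.0/10 (H3) depth=10
  + 137.204.0.0/16 (H3) depth=16
  - 137.204.78.224/27 clear@27
  lookup 179.0.1.147: bits 10110011000 walk d0:H1→d1:-→d2:-→d3:-→d4:-→d5:-→d6:-→d7:-→d8:-→d9:-→d10:H3→d11:- -> H3
  lookup 179.31.138.174: bits 1011001100011111100010101010111 walk d0:H1→d1:-→d2:-→d3:-→d4:-→d5:-→d6:-→d7:-→d8:-→d9:-→d10:H3→d11:-→d12:-→d13:-→d14:-→d15:-→d16:H1→d17:-→d18:-→d19:-→d20:-→d21:-→d22:-→d23:-→d24:-→d25:-→d26:-→d27:-→d28:-→d29:-→d30:-→d31:H2 -> H2
  lookup 176.160.182.226: bits 101100 walk d0:H1→d1:-→d2:-→d3:-→d4:-→d5:-→d6:- -> H1
  + 179.0.0.0/8 (H1) depth=8
  + 0.0.0.0/0 (H0) depth=0
  + 0.0.0.0/0 (H2) depth=0
  + 179.31.138.160/28 (H0) depth=28
  + 0.0.0.0/0 (H0) depth=0
  + 179.31.138.160/28 (H3) depth=28
  lookup 137.204.70.23: bits 10001001110011000100 walk d0:H0→d1:-→d2:-→d3:-→d4:-→d5:-→d6:-→d7:-→d8:-→d9:-→d10:-→d11:-→d12:-→d13:-→d14:-→d15:-→d16:H3→d17:-→d18:-→d19:-→d20:H0 -> H0
  lookup 179.31.138.162: bits 1011001100011111100010101010 walk d0:H0→d1:-→d2:-→d3:-→d4:-→d5:-→d6:-→d7:-→d8:H1→d9:-→d10:H3→d11:-→d12:-→d13:-→d14:-→d15:-→d16:H1→d17:-→d18:-→d19:-→d20:-→d21:-→d22:-→d23:-→d24:-→d25:-→d26:-→d27:-→d28:H3 -> H3
  lookup 179.0.84.35: bits 10110011000 walk d0:H0→d1:-→d2:-→d3:-→d4:-→d5:-→d6:-→d7:-→d8:H1→d9:-→d10:H3→d11:- -> H3
  lookup 179.31.0.0: bits 1011001100011111 walk d0:H0→d1:-→d2:-→d3:-→d4:-→d5:-→d6:-→d7:-→d8:H1→d9:-→d10:H3→d11:-→d12:-→d13:-→d14:-→d15:-→d16:H1 -> H1
  lookup 128.95.182.27: bits 1000 walk d0:H0→d1:-→d2:-→d3:-→d4:- -> H0
  + 137.204.78.240/28 (H0) depth=28
  + 137.204.78.192/26 (H2) depth=26
  + 179.31.138.128/25 (H2) depth=25
  + 137.204.78.240/28 (H2) depth=28
  + 137.0.0.0/8 (H1) depth=8
  + 137.204.78.224/27 (H1) depth=27
  lookup 179.31.138.174: bits 1011001100011111100010101010111 walk d0:H0→d1:-→d2:-→d3:-→d4:-→d5:-→d6:-→d7:-→d8:H1→d9:-→d10:H3→d11:-→d12:-→d13:-→d14:-→d15:-→d16:H1→d17:-→d18:-→d19:-→d20:-→d21:-→d22:-→d23:-→d24:-→d25:H2→d26:-→d27:-→d28:H3→d29:-→d30:-→d31:H2 -> H2
  - 137.204.0.0/16 clear@16
  + 137.204.78.0/24 (H1) depth=24
  lookup 179.31.138.132: bits 10110011000111111000101010 walk d0:H0→d1:-→d2:-→d3:-→d4:-→d5:-→d6:-→d7:-→d8:H1→d9:-→d10:H3→d11:-→d12:-→d13:-→d14:-→d15:-→d16:H1→d17:-→d18:-→d19:-→d20:-→d21:-→d22:-→d23:-→d24:-→d25:H2→d26:- -> H2
  + 179.0.0.0/10 (H2) depth=10
  - 137.0.0.0/8 clear@8

== LOOKUPS ==
["H1","H3","H2","H1","H0","H3","H3","H1","H0","H2","H2"]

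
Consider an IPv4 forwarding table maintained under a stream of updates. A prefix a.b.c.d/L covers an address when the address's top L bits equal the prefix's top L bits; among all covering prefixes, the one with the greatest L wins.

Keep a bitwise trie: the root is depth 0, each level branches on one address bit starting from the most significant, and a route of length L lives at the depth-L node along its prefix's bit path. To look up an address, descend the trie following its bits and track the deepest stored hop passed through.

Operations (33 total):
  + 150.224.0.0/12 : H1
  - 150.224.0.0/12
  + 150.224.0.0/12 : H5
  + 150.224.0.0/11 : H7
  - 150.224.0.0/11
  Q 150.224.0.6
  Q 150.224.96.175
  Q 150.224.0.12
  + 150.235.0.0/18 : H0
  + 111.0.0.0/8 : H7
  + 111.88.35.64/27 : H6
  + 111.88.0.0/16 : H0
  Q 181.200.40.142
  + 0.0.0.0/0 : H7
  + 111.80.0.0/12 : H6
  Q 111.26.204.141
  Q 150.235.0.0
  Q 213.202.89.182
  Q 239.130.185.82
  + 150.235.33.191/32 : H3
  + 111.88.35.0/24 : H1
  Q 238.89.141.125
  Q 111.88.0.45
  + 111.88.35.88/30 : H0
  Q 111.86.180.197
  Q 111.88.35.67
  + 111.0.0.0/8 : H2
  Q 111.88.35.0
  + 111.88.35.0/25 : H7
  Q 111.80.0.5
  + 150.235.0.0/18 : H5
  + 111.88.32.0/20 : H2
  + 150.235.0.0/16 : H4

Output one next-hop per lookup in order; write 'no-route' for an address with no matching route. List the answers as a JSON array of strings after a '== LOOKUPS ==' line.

Process each operation:
  add 150.224.0.0/12 -> H1 at depth 12
  del 150.224.0.0/12 (clear depth 12)
  add 150.224.0.0/12 -> H5 at depth 12
  add 150.224.0.0/11 -> H7 at depth 11
  del 150.224.0.0/11 (clear depth 11)
  Q 150.224.0.6: descend 100101101110 ; hops seen [H5] ; pick H5
  Q 150.224.96.175: descend 100101101110 ; hops seen [H5] ; pick H5
  Q 150.224.0.12: descend 100101101110 ; hops seen [H5] ; pick H5
  add 150.235.0.0/18 -> H0 at depth 18
  add 111.0.0.0/8 -> H7 at depth 8
  add 111.88.35.64/27 -> H6 at depth 27
  add 111.88.0.0/16 -> H0 at depth 16
  Q 181.200.40.142: descend 10 ; hops seen [∅] ; pick no-route
  add 0.0.0.0/0 -> H7 at depth 0
  add 111.80.0.0/12 -> H6 at depth 12
  Q 111.26.204.141: descend 011011110 ; hops seen [H7,H7] ; pick H7
  Q 150.235.0.0: descend 100101101110101100 ; hops seen [H7,H5,H0] ; pick H0
  Q 213.202.89.182: descend 1 ; hops seen [H7] ; pick H7
  Q 239.130.185.82: descend 1 ; hops seen [H7] ; pick H7
  add 150.235.33.191/32 -> H3 at depth 32
  add 111.88.35.0/24 -> H1 at depth 24
  Q 238.89.141.125: descend 1 ; hops seen [H7] ; pick H7
  Q 111.88.0.45: descend 011011110101100000 ; hops seen [H7,H7,H6,H0] ; pick H0
  add 111.88.35.88/30 -> H0 at depth 30
  Q 111.86.180.197: descend 011011110101 ; hops seen [H7,H7,H6] ; pick H6
  Q 111.88.35.67: descend 011011110101100000100011010 ; hops seen [H7,H7,H6,H0,H1,H6] ; pick H6
  add 111.0.0.0/8 -> H2 at depth 8
  Q 111.88.35.0: descend 0110111101011000001000110 ; hops seen [H7,H2,H6,H0,H1] ; pick H1
  add 111.88.35.0/25 -> H7 at depth 25
  Q 111.80.0.5: descend 011011110101 ; hops seen [H7,H2,H6] ; pick H6
  add 150.235.0.0/18 -> H5 at depth 18
  add 111.88.32.0/20 -> H2 at depth 20
  add 150.235.0.0/16 -> H4 at depth 16

== LOOKUPS ==
["H5","H5","H5","no-route","H7","H0","H7","H7","H7","H0","H6","H6","H1","H6"]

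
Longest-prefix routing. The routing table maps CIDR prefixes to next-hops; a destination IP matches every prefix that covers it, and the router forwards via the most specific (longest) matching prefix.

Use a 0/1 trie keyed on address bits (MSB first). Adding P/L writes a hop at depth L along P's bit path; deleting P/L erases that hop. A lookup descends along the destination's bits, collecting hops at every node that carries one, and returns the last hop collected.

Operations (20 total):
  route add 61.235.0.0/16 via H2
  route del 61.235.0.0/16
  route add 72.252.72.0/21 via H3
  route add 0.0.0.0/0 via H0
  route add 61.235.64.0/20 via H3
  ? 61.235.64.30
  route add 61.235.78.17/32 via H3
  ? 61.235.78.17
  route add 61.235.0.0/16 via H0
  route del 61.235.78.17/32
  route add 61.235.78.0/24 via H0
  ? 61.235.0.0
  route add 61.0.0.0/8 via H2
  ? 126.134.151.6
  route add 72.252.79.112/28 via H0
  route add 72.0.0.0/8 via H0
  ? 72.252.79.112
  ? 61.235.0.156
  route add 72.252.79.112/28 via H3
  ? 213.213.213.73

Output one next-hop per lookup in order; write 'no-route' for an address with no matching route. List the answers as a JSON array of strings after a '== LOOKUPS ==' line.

Apply in order:
  + 61.235.0.0/16 (H2) depth=16
  - 61.235.0.0/16 clear@16
  + 72.252.72.0/21 (H3) depth=21
  + 0.0.0.0/0 (H0) depth=0
  + 61.235.64.0/20 (H3) depth=20
  ? 61.235.64.30  path d0:H0→d1:-→d2:-→d3:-→d4:-→d5:-→d6:-→d7:-→d8:-→d9:-→d10:-→d11:-→d12:-→d13:-→d14:-→d15:-→d16:-→d17:-→d18:-→d19:-→d20:H3  best=H3
  + 61.235.78.17/32 (H3) depth=32
  ? 61.235.78.17  path d0:H0→d1:-→d2:-→d3:-→d4:-→d5:-→d6:-→d7:-→d8:-→d9:-→d10:-→d11:-→d12:-→d13:-→d14:-→d15:-→d16:-→d17:-→d18:-→d19:-→d20:H3→d21:-→d22:-→d23:-→d24:-→d25:-→d26:-→d27:-→d28:-→d29:-→d30:-→d31:-→d32:H3  best=H3
  + 61.235.0.0/16 (H0) depth=16
  - 61.235.78.17/32 clear@32
  + 61.235.78.0/24 (H0) depth=24
  ? 61.235.0.0  path d0:H0→d1:-→d2:-→d3:-→d4:-→d5:-→d6:-→d7:-→d8:-→d9:-→d10:-→d11:-→d12:-→d13:-→d14:-→d15:-→d16:H0→d17:-  best=H0
  + 61.0.0.0/8 (H2) depth=8
  ? 126.134.151.6  path d0:H0→d1:-→d2:-  best=H0
  + 72.252.79.112/28 (H0) depth=28
  + 72.0.0.0/8 (H0) depth=8
  ? 72.252.79.112  path d0:H0→d1:-→d2:-→d3:-→d4:-→d5:-→d6:-→d7:-→d8:H0→d9:-→d10:-→d11:-→d12:-→d13:-→d14:-→d15:-→d16:-→d17:-→d18:-→d19:-→d20:-→d21:H3→d22:-→d23:-→d24:-→d25:-→d26:-→d27:-→d28:H0  best=H0
  ? 61.235.0.156  path d0:H0→d1:-→d2:-→d3:-→d4:-→d5:-→d6:-→d7:-→d8:H2→d9:-→d10:-→d11:-→d12:-→d13:-→d14:-→d15:-→d16:H0→d17:-  best=H0
  + 72.252.79.112/28 (H3) depth=28
  ? 213.213.213.73  path d0:H0  best=H0

== LOOKUPS ==
["H3","H3","H0","H0","H0","H0","H0"]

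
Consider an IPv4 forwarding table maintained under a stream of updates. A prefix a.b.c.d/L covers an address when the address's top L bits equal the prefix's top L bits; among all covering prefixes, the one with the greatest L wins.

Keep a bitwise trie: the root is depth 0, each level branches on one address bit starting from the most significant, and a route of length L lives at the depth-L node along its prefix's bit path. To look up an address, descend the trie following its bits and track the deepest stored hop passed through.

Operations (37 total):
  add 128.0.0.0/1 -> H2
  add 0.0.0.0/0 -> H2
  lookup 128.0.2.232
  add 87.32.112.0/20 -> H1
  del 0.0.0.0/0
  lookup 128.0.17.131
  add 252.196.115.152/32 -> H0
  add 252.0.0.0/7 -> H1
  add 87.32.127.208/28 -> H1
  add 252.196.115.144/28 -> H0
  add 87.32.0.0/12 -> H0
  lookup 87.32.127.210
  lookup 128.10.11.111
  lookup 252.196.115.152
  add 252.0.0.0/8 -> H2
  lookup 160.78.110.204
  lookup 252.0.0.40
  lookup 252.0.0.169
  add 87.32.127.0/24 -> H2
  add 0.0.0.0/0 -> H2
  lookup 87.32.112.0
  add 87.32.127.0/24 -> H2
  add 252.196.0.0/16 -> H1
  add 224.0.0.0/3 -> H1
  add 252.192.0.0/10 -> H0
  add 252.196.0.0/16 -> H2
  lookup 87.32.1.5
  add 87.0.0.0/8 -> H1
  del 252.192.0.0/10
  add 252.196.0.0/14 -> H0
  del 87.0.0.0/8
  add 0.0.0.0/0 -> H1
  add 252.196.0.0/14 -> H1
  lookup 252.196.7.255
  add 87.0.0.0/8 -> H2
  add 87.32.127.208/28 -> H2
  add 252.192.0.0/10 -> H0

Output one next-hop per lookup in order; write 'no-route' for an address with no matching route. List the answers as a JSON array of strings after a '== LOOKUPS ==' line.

Process each operation:
  + 128.0.0.0/1 (H2) depth=1
  + 0.0.0.0/0 (H2) depth=0
  Q 128.0.2.232: descend 1 ; hops seen [H2,H2] ; pick H2
  + 87.32.112.0/20 (H1) depth=20
  del 0.0.0.0/0 (clear depth 0)
  Q 128.0.17.131: descend 1 ; hops seen [H2] ; pick H2
  + 252.196.115.152/32 (H0) depth=32
  + 252.0.0.0/7 (H1) depth=7
  + 87.32.127.208/28 (H1) depth=28
  + 252.196.115.144/28 (H0) depth=28
  + 87.32.0.0/12 (H0) depth=12
  Q 87.32.127.210: descend 0101011100100000011111111101 ; hops seen [H0,H1,H1] ; pick H1
  Q 128.10.11.111: descend 1 ; hops seen [H2] ; pick H2
  Q 252.196.115.152: descend 11111100110001000111001110011000 ; hops seen [H2,H1,H0,H0] ; pick H0
  + 252.0.0.0/8 (H2) depth=8
  Q 160.78.110.204: descend 1 ; hops seen [H2] ; pick H2
  Q 252.0.0.40: descend 11111100 ; hops seen [H2,H1,H2] ; pick H2
  Q 252.0.0.169: descend 11111100 ; hops seen [H2,H1,H2] ; pick H2
  + 87.32.127.0/24 (H2) depth=24
  + 0.0.0.0/0 (H2) depth=0
  Q 87.32.112.0: descend 01010111001000000111 ; hops seen [H2,H0,H1] ; pick H1
  + 87.32.127.0/24 (H2) depth=24
  + 252.196.0.0/16 (H1) depth=16
  + 224.0.0.0/3 (H1) depth=3
  + 252.192.0.0/10 (H0) depth=10
  + 252.196.0.0/16 (H2) depth=16
  Q 87.32.1.5: descend 01010111001000000 ; hops seen [H2,H0] ; pick H0
  + 87.0.0.0/8 (H1) depth=8
  del 252.192.0.0/10 (clear depth 10)
  + 252.196.0.0/14 (H0) depth=14
  del 87.0.0.0/8 (clear depth 8)
  + 0.0.0.0/0 (H1) depth=0
  + 252.196.0.0/14 (H1) depth=14
  Q 252.196.7.255: descend 11111100110001000 ; hops seen [H1,H2,H1,H1,H2,H1,H2] ; pick H2
  + 87.0.0.0/8 (H2) depth=8
  + 87.32.127.208/28 (H2) depth=28
  + 252.192.0.0/10 (H0) depth=10

== LOOKUPS ==
["H2","H2","H1","H2","H0","H2","H2","H2","H1","H0","H2"]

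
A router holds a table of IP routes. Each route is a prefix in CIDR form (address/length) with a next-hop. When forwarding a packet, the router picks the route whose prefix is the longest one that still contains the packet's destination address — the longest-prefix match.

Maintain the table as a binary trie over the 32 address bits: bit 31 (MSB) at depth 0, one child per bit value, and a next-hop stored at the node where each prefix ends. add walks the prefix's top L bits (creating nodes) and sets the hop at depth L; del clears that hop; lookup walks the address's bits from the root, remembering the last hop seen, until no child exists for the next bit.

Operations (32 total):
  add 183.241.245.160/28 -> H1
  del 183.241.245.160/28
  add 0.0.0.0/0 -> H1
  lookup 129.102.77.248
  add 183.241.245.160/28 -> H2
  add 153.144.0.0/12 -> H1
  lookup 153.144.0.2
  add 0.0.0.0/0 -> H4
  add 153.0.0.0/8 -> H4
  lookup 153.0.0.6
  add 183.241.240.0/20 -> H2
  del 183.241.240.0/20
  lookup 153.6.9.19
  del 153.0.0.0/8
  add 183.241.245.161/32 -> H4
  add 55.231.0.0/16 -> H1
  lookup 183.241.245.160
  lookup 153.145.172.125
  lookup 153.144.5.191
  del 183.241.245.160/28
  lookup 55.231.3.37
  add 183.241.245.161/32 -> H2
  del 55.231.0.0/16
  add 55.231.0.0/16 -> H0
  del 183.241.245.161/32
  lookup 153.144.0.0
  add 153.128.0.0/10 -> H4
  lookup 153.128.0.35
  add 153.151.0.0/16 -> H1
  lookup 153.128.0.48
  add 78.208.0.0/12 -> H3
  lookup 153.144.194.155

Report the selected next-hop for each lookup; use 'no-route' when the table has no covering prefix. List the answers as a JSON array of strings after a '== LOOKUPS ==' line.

Process each operation:
  + 183.241.245.160/28 (H1) depth=28
  del 183.241.245.160/28 (clear depth 28)
  + 0.0.0.0/0 (H1) depth=0
  lookup 129.102.77.248: bits 10 walk d0:H1→d1:-→d2:- -> H1
  + 183.241.245.160/28 (H2) depth=28
  + 153.144.0.0/12 (H1) depth=12
  lookup 153.144.0.2: bits 100110011001 walk d0:H1→d1:-→d2:-→d3:-→d4:-→d5:-→d6:-→d7:-→d8:-→d9:-→d10:-→d11:-→d12:H1 -> H1
  + 0.0.0.0/0 (H4) depth=0
  + 153.0.0.0/8 (H4) depth=8
  lookup 153.0.0.6: bits 10011001 walk d0:H4→d1:-→d2:-→d3:-→d4:-→d5:-→d6:-→d7:-→d8:H4 -> H4
  + 183.241.240.0/20 (H2) depth=20
  del 183.241.240.0/20 (clear depth 20)
  lookup 153.6.9.19: bits 10011001 walk d0:H4→d1:-→d2:-→d3:-→d4:-→d5:-→d6:-→d7:-→d8:H4 -> H4
  del 153.0.0.0/8 (clear depth 8)
  + 183.241.245.161/32 (H4) depth=32
  + 55.231.0.0/16 (H1) depth=16
  lookup 183.241.245.160: bits 1011011111110001111101011010000 walk d0:H4→d1:-→d2:-→d3:-→d4:-→d5:-→d6:-→d7:-→d8:-→d9:-→d10:-→d11:-→d12:-→d13:-→d14:-→d15:-→d16:-→d17:-→d18:-→d19:-→d20:-→d21:-→d22:-→d23:-→d24:-→d25:-→d26:-→d27:-→d28:H2→d29:-→d30:-→d31:- -> H2
  lookup 153.145.172.125: bits 100110011001 walk d0:H4→d1:-→d2:-→d3:-→d4:-→d5:-→d6:-→d7:-→d8:-→d9:-→d10:-→d11:-→d12:H1 -> H1
  lookup 153.144.5.191: bits 100110011001 walk d0:H4→d1:-→d2:-→d3:-→d4:-→d5:-→d6:-→d7:-→d8:-→d9:-→d10:-→d11:-→d12:H1 -> H1
  del 183.241.245.160/28 (clear depth 28)
  lookup 55.231.3.37: bits 0011011111100111 walk d0:H4→d1:-→d2:-→d3:-→d4:-→d5:-→d6:-→d7:-→d8:-→d9:-→d10:-→d11:-→d12:-→d13:-→d14:-→d15:-→d16:H1 -> H1
  + 183.241.245.161/32 (H2) depth=32
  del 55.231.0.0/16 (clear depth 16)
  + 55.231.0.0/16 (H0) depth=16
  del 183.241.245.161/32 (clear depth 32)
  lookup 153.144.0.0: bits 100110011001 walk d0:H4→d1:-→d2:-→d3:-→d4:-→d5:-→d6:-→d7:-→d8:-→d9:-→d10:-→d11:-→d12:H1 -> H1
  + 153.128.0.0/10 (H4) depth=10
  lookup 153.128.0.35: bits 10011001100 walk d0:H4→d1:-→d2:-→d3:-→d4:-→d5:-→d6:-→d7:-→d8:-→d9:-→d10:H4→d11:- -> H4
  + 153.151.0.0/16 (H1) depth=16
  lookup 153.128.0.48: bits 10011001100 walk d0:H4→d1:-→d2:-→d3:-→d4:-→d5:-→d6:-→d7:-→d8:-→d9:-→d10:H4→d11:- -> H4
  + 78.208.0.0/12 (H3) depth=12
  lookup 153.144.194.155: bits 1001100110010 walk d0:H4→d1:-→d2:-→d3:-→d4:-→d5:-→d6:-→d7:-→d8:-→d9:-→d10:H4→d11:-→d12:H1→d13:- -> H1

== LOOKUPS ==
["H1","H1","H4","H4","H2","H1","H1","H1","H1","H4","H4","H1"]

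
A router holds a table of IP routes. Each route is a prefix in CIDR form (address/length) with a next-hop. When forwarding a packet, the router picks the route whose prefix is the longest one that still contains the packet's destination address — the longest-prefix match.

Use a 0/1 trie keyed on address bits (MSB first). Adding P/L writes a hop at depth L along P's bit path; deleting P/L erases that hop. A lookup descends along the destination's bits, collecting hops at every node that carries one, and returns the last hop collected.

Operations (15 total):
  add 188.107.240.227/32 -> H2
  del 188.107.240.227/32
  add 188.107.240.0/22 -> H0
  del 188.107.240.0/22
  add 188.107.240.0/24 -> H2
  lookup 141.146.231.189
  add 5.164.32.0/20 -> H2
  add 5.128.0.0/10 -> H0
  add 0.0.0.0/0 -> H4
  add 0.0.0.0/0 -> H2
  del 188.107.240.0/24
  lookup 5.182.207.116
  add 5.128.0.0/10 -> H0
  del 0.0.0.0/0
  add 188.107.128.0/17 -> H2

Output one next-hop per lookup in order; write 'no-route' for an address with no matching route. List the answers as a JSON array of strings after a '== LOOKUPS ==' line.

Trace:
  add 188.107.240.227/32 -> H2 at depth 32
  del 188.107.240.227/32 (clear depth 32)
  add 188.107.240.0/22 -> H0 at depth 22
  del 188.107.240.0/22 (clear depth 22)
  add 188.107.240.0/24 -> H2 at depth 24
  Q 141.146.231.189: descend 10 ; hops seen [∅] ; pick no-route
  add 5.164.32.0/20 -> H2 at depth 20
  add 5.128.0.0/10 -> H0 at depth 10
  add 0.0.0.0/0 -> H4 at depth 0
  add 0.0.0.0/0 -> H2 at depth 0
  del 188.107.240.0/24 (clear depth 24)
  Q 5.182.207.116: descend 00000101101 ; hops seen [H2,H0] ; pick H0
  add 5.128.0.0/10 -> H0 at depth 10
  del 0.0.0.0/0 (clear depth 0)
  add 188.107.128.0/17 -> H2 at depth 17

== LOOKUPS ==
["no-route","H0"]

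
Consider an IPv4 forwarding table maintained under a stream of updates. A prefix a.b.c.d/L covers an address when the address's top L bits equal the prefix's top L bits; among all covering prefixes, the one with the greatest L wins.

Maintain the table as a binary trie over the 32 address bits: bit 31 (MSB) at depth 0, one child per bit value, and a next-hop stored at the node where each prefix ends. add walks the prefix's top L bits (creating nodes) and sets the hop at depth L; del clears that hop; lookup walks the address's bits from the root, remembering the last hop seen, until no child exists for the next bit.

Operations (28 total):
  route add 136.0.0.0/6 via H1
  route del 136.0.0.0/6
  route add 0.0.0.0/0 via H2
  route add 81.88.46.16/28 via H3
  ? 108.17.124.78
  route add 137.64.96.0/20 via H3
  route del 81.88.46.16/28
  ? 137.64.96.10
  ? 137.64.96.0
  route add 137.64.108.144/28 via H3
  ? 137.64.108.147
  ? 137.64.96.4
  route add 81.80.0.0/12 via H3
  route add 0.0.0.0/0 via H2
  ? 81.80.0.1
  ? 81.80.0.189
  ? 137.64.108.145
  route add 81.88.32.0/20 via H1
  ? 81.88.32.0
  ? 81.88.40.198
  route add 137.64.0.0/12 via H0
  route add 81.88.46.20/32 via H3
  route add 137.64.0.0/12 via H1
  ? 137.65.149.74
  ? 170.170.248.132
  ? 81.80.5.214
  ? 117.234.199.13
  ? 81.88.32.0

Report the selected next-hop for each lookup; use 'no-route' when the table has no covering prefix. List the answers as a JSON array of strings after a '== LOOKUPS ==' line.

Trace:
  + 136.0.0.0/6 (H1) depth=6
  - 136.0.0.0/6 clear@6
  + 0.0.0.0/0 (H2) depth=0
  + 81.88.46.16/28 (H3) depth=28
  lookup 108.17.124.78: bits 01 walk d0:H2→d1:-→d2:- -> H2
  + 137.64.96.0/20 (H3) depth=20
  - 81.88.46.16/28 clear@28
  lookup 137.64.96.10: bits 10001001010000000110 walk d0:H2→d1:-→d2:-→d3:-→d4:-→d5:-→d6:-→d7:-→d8:-→d9:-→d10:-→d11:-→d12:-→d13:-→d14:-→d15:-→d16:-→d17:-→d18:-→d19:-→d20:H3 -> H3
  lookup 137.64.96.0: bits 10001001010000000110 walk d0:H2→d1:-→d2:-→d3:-→d4:-→d5:-→d6:-→d7:-→d8:-→d9:-→d10:-→d11:-→d12:-→d13:-→d14:-→d15:-→d16:-→d17:-→d18:-→d19:-→d20:H3 -> H3
  + 137.64.108.144/28 (H3) depth=28
  lookup 137.64.108.147: bits 1000100101000000011011001001 walk d0:H2→d1:-→d2:-→d3:-→d4:-→d5:-→d6:-→d7:-→d8:-→d9:-→d10:-→d11:-→d12:-→d13:-→d14:-→d15:-→d16:-→d17:-→d18:-→d19:-→d20:H3→d21:-→d22:-→d23:-→d24:-→d25:-→d26:-→d27:-→d28:H3 -> H3
  lookup 137.64.96.4: bits 10001001010000000110 walk d0:H2→d1:-→d2:-→d3:-→d4:-→d5:-→d6:-→d7:-→d8:-→d9:-→d10:-→d11:-→d12:-→d13:-→d14:-→d15:-→d16:-→d17:-→d18:-→d19:-→d20:H3 -> H3
  + 81.80.0.0/12 (H3) depth=12
  + 0.0.0.0/0 (H2) depth=0
  lookup 81.80.0.1: bits 010100010101 walk d0:H2→d1:-→d2:-→d3:-→d4:-→d5:-→d6:-→d7:-→d8:-→d9:-→d10:-→d11:-→d12:H3 -> H3
  lookup 81.80.0.189: bits 010100010101 walk d0:H2→d1:-→d2:-→d3:-→d4:-→d5:-→d6:-→d7:-→d8:-→d9:-→d10:-→d11:-→d12:H3 -> H3
  lookup 137.64.108.145: bits 1000100101000000011011001001 walk d0:H2→d1:-→d2:-→d3:-→d4:-→d5:-→d6:-→d7:-→d8:-→d9:-→d10:-→d11:-→d12:-→d13:-→d14:-→d15:-→d16:-→d17:-→d18:-→d19:-→d20:H3→d21:-→d22:-→d23:-→d24:-→d25:-→d26:-→d27:-→d28:H3 -> H3
  + 81.88.32.0/20 (H1) depth=20
  lookup 81.88.32.0: bits 01010001010110000010 walk d0:H2→d1:-→d2:-→d3:-→d4:-→d5:-→d6:-→d7:-→d8:-→d9:-→d10:-→d11:-→d12:H3→d13:-→d14:-→d15:-→d16:-→d17:-→d18:-→d19:-→d20:H1 -> H1
  lookup 81.88.40.198: bits 010100010101100000101 walk d0:H2→d1:-→d2:-→d3:-→d4:-→d5:-→d6:-→d7:-→d8:-→d9:-→d10:-→d11:-→d12:H3→d13:-→d14:-→d15:-→d16:-→d17:-→d18:-→d19:-→d20:H1→d21:- -> H1
  + 137.64.0.0/12 (H0) depth=12
  + 81.88.46.20/32 (H3) depth=32
  + 137.64.0.0/12 (H1) depth=12
  lookup 137.65.149.74: bits 100010010100000 walk d0:H2→d1:-→d2:-→d3:-→d4:-→d5:-→d6:-→d7:-→d8:-→d9:-→d10:-→d11:-→d12:H1→d13:-→d14:-→d15:- -> H1
  lookup 170.170.248.132: bits 10 walk d0:H2→d1:-→d2:- -> H2
  lookup 81.80.5.214: bits 010100010101 walk d0:H2→d1:-→d2:-→d3:-→d4:-→d5:-→d6:-→d7:-→d8:-→d9:-→d10:-→d11:-→d12:H3 -> H3
  lookup 117.234.199.13: bits 01 walk d0:H2→d1:-→d2:- -> H2
  lookup 81.88.32.0: bits 01010001010110000010 walk d0:H2→d1:-→d2:-→d3:-→d4:-→d5:-→d6:-→d7:-→d8:-→d9:-→d10:-→d11:-→d12:H3→d13:-→d14:-→d15:-→d16:-→d17:-→d18:-→d19:-→d20:H1 -> H1

== LOOKUPS ==
["H2","H3","H3","H3","H3","H3","H3","H3","H1","H1","H1","H2","H3","H2","H1"]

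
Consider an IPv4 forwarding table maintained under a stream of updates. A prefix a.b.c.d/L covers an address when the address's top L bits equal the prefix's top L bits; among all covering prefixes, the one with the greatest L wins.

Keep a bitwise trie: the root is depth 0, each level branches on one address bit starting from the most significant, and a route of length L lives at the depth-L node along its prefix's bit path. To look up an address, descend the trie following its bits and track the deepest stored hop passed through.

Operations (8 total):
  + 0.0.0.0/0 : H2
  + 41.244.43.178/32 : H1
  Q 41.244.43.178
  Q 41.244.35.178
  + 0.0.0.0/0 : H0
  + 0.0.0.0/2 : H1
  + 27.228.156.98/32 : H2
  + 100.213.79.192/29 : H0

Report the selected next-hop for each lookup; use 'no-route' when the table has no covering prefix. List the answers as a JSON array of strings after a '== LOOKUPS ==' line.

Process each operation:
  add 0.0.0.0/0 -> H2 at depth 0
  add 41.244.43.178/32 -> H1 at depth 32
  lookup 41.244.43.178: bits 00101001111101000010101110110010 walk d0:H2→d1:-→d2:-→d3:-→d4:-→d5:-→d6:-→d7:-→d8:-→d9:-→d10:-→d11:-→d12:-→d13:-→d14:-→d15:-→d16:-→d17:-→d18:-→d19:-→d20:-→d21:-→d22:-→d23:-→d24:-→d25:-→d26:-→d27:-→d28:-→d29:-→d30:-→d31:-→d32:H1 -> H1
  lookup 41.244.35.178: bits 00101001111101000010 walk d0:H2→d1:-→d2:-→d3:-→d4:-→d5:-→d6:-→d7:-→d8:-→d9:-→d10:-→d11:-→d12:-→d13:-→d14:-→d15:-→d16:-→d17:-→d18:-→d19:-→d20:- -> H2
  add 0.0.0.0/0 -> H0 at depth 0
  add 0.0.0.0/2 -> H1 at depth 2
  add 27.228.156.98/32 -> H2 at depth 32
  add 100.213.79.192/29 -> H0 at depth 29

== LOOKUPS ==
["H1","H2"]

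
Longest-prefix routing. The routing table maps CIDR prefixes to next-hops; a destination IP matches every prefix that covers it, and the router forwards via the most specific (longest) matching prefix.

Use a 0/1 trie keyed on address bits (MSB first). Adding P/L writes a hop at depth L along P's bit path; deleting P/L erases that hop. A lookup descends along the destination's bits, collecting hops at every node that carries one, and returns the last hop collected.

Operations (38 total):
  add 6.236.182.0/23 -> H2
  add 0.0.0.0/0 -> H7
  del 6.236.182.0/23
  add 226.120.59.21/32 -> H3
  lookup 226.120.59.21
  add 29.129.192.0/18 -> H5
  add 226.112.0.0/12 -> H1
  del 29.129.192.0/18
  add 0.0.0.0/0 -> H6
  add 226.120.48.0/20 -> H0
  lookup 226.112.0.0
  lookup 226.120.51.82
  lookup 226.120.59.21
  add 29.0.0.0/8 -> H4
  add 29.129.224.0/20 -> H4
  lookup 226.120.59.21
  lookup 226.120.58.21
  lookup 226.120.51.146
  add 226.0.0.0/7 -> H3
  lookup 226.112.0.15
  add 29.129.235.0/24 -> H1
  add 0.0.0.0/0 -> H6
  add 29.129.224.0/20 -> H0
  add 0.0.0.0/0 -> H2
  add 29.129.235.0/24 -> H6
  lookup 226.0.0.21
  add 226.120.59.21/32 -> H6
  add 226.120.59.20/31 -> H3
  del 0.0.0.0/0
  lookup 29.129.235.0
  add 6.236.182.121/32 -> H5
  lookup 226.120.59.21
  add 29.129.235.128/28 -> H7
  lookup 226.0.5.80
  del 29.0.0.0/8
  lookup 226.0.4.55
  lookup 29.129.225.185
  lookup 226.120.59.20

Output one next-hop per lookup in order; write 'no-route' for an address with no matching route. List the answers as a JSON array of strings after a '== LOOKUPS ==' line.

Process each operation:
  + 6.236.182.0/23 (H2) depth=23
  + 0.0.0.0/0 (H7) depth=0
  del 6.236.182.0/23 (clear depth 23)
  + 226.120.59.21/32 (H3) depth=32
  lookup 226.120.59.21: bits 11100010011110000011101100010101 walk d0:H7→d1:-→d2:-→d3:-→d4:-→d5:-→d6:-→d7:-→d8:-→d9:-→d10:-→d11:-→d12:-→d13:-→d14:-→d15:-→d16:-→d17:-→d18:-→d19:-→d20:-→d21:-→d22:-→d23:-→d24:-→d25:-→d26:-→d27:-→d28:-→d29:-→d30:-→d31:-→d32:H3 -> H3
  + 29.129.192.0/18 (H5) depth=18
  + 226.112.0.0/12 (H1) depth=12
  del 29.129.192.0/18 (clear depth 18)
  + 0.0.0.0/0 (H6) depth=0
  + 226.120.48.0/20 (H0) depth=20
  lookup 226.112.0.0: bits 111000100111 walk d0:H6→d1:-→d2:-→d3:-→d4:-→d5:-→d6:-→d7:-→d8:-→d9:-→d10:-→d11:-→d12:H1 -> H1
  lookup 226.120.51.82: bits 11100010011110000011 walk d0:H6→d1:-→d2:-→d3:-→d4:-→d5:-→d6:-→d7:-→d8:-→d9:-→d10:-→d11:-→d12:H1→d13:-→d14:-→d15:-→d16:-→d17:-→d18:-→d19:-→d20:H0 -> H0
  lookup 226.120.59.21: bits 11100010011110000011101100010101 walk d0:H6→d1:-→d2:-→d3:-→d4:-→d5:-→d6:-→d7:-→d8:-→d9:-→d10:-→d11:-→d12:H1→d13:-→d14:-→d15:-→d16:-→d17:-→d18:-→d19:-→d20:H0→d21:-→d22:-→d23:-→d24:-→d25:-→d26:-→d27:-→d28:-→d29:-→d30:-→d31:-→d32:H3 -> H3
  + 29.0.0.0/8 (H4) depth=8
  + 29.129.224.0/20 (H4) depth=20
  lookup 226.120.59.21: bits 11100010011110000011101100010101 walk d0:H6→d1:-→d2:-→d3:-→d4:-→d5:-→d6:-→d7:-→d8:-→d9:-→d10:-→d11:-→d12:H1→d13:-→d14:-→d15:-→d16:-→d17:-→d18:-→d19:-→d20:H0→d21:-→d22:-→d23:-→d24:-→d25:-→d26:-→d27:-→d28:-→d29:-→d30:-→d31:-→d32:H3 -> H3
  lookup 226.120.58.21: bits 11100010011110000011101 walk d0:H6→d1:-→d2:-→d3:-→d4:-→d5:-→d6:-→d7:-→d8:-→d9:-→d10:-→d11:-→d12:H1→d13:-→d14:-→d15:-→d16:-→d17:-→d18:-→d19:-→d20:H0→d21:-→d22:-→d23:- -> H0
  lookup 226.120.51.146: bits 11100010011110000011 walk d0:H6→d1:-→d2:-→d3:-→d4:-→d5:-→d6:-→d7:-→d8:-→d9:-→d10:-→d11:-→d12:H1→d13:-→d14:-→d15:-→d16:-→d17:-→d18:-→d19:-→d20:H0 -> H0
  + 226.0.0.0/7 (H3) depth=7
  lookup 226.112.0.15: bits 111000100111 walk d0:H6→d1:-→d2:-→d3:-→d4:-→d5:-→d6:-→d7:H3→d8:-→d9:-→d10:-→d11:-→d12:H1 -> H1
  + 29.129.235.0/24 (H1) depth=24
  + 0.0.0.0/0 (H6) depth=0
  + 29.129.224.0/20 (H0) depth=20
  + 0.0.0.0/0 (H2) depth=0
  + 29.129.235.0/24 (H6) depth=24
  lookup 226.0.0.21: bits 111000100 walk d0:H2→d1:-→d2:-→d3:-→d4:-→d5:-→d6:-→d7:H3→d8:-→d9:- -> H3
  + 226.120.59.21/32 (H6) depth=32
  + 226.120.59.20/31 (H3) depth=31
  del 0.0.0.0/0 (clear depth 0)
  lookup 29.129.235.0: bits 000111011000000111101011 walk d0:-→d1:-→d2:-→d3:-→d4:-→d5:-→d6:-→d7:-→d8:H4→d9:-→d10:-→d11:-→d12:-→d13:-→d14:-→d15:-→d16:-→d17:-→d18:-→d19:-→d20:H0→d21:-→d22:-→d23:-→d24:H6 -> H6
  + 6.236.182.121/32 (H5) depth=32
  lookup 226.120.59.21: bits 11100010011110000011101100010101 walk d0:-→d1:-→d2:-→d3:-→d4:-→d5:-→d6:-→d7:H3→d8:-→d9:-→d10:-→d11:-→d12:H1→d13:-→d14:-→d15:-→d16:-→d17:-→d18:-→d19:-→d20:H0→d21:-→d22:-→d23:-→d24:-→d25:-→d26:-→d27:-→d28:-→d29:-→d30:-→d31:H3→d32:H6 -> H6
  + 29.129.235.128/28 (H7) depth=28
  lookup 226.0.5.80: bits 111000100 walk d0:-→d1:-→d2:-→d3:-→d4:-→d5:-→d6:-→d7:H3→d8:-→d9:- -> H3
  del 29.0.0.0/8 (clear depth 8)
  lookup 226.0.4.55: bits 111000100 walk d0:-→d1:-→d2:-→d3:-→d4:-→d5:-→d6:-→d7:H3→d8:-→d9:- -> H3
  lookup 29.129.225.185: bits 00011101100000011110 walk d0:-→d1:-→d2:-→d3:-→d4:-→d5:-→d6:-→d7:-→d8:-→d9:-→d10:-→d11:-→d12:-→d13:-→d14:-→d15:-→d16:-→d17:-→d18:-→d19:-→d20:H0 -> H0
  lookup 226.120.59.20: bits 1110001001111000001110110001010 walk d0:-→d1:-→d2:-→d3:-→d4:-→d5:-→d6:-→d7:H3→d8:-→d9:-→d10:-→d11:-→d12:H1→d13:-→d14:-→d15:-→d16:-→d17:-→d18:-→d19:-→d20:H0→d21:-→d22:-→d23:-→d24:-→d25:-→d26:-→d27:-→d28:-→d29:-→d30:-→d31:H3 -> H3

== LOOKUPS ==
["H3","H1","H0","H3","H3","H0","H0","H1","H3","H6","H6","H3","H3","H0","H3"]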